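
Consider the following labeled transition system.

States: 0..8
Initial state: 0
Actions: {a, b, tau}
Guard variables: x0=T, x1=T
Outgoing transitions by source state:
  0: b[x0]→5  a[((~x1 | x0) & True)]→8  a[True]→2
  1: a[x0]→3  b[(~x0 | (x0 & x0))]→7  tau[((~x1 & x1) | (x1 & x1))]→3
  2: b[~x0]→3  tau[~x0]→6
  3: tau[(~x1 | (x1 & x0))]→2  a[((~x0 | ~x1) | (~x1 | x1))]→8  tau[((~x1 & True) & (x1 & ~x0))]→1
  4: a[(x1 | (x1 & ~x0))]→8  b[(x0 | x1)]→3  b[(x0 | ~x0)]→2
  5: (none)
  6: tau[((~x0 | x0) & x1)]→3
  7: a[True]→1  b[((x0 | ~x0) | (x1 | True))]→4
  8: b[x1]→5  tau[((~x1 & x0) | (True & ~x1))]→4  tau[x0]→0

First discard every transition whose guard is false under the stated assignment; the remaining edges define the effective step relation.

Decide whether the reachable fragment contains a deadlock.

Reachable = {0,2,5,8}
  0: a→2  a→8  b→5  [deg 3]
  2: ∅  [no exit]
  5: ∅  [no exit]
  8: b→5  tau→0  [deg 2]
Path to 2: a

Answer: DEADLOCK at state 2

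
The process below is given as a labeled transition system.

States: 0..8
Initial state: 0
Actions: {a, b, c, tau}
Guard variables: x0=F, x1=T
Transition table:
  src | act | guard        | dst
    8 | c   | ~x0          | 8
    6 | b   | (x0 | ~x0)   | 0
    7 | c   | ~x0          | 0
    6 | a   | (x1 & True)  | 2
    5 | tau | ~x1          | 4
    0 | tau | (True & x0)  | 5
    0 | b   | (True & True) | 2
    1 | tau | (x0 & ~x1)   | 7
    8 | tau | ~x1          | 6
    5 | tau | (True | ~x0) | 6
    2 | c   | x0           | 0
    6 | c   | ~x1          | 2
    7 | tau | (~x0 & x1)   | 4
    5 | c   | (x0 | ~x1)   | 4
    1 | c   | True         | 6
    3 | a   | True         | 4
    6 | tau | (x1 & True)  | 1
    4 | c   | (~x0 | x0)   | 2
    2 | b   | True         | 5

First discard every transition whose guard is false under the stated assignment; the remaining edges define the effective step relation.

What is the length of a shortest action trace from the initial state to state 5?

Answer: 2

Working:
Layered search for 5:
  depth 0: {0}
  depth 1: {2}
  depth 2: {5}
first hit 5 at d=2 via b·b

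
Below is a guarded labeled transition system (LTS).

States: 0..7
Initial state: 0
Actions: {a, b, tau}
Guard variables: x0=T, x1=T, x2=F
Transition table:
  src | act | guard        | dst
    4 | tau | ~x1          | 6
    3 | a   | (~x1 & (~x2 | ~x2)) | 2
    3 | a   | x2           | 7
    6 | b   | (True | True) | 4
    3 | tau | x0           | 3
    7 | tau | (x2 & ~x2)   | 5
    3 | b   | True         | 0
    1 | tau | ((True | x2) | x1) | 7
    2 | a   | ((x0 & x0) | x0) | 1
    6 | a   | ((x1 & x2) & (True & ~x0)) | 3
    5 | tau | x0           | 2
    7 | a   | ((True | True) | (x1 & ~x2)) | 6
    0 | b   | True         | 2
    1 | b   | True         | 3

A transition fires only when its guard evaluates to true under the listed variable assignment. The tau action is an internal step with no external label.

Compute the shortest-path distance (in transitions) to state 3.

Layered search for 3:
  L0 = {0}
  L1 = {2}
  L2 = {1}
  L3 = {3,7}
depth(3)=3, e.g. b·a·b

Answer: 3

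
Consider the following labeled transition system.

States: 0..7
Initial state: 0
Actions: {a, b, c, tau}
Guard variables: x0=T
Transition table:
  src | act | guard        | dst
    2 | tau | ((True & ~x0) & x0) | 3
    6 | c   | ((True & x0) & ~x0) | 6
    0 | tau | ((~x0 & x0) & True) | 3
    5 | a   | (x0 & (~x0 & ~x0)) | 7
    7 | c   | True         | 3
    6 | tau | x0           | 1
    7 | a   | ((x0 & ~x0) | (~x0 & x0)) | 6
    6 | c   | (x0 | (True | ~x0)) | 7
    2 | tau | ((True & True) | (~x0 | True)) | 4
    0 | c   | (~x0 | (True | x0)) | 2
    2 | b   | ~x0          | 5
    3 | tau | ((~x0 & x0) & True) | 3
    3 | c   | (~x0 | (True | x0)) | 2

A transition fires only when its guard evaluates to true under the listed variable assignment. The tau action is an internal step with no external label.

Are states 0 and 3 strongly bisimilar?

Bisimulation quotient by refinement:
  round 0: {{0,1,2,3,4,5,6,7}}
  round 1: {{0,3,7},{1,4,5},{2},{6}}
  round 2: {{0,3},{1,4,5},{2},{6},{7}}
stable after 3 split(s): 5 block(s)
class of 0: {0,3}; class of 3: {0,3}

Answer: BISIMILAR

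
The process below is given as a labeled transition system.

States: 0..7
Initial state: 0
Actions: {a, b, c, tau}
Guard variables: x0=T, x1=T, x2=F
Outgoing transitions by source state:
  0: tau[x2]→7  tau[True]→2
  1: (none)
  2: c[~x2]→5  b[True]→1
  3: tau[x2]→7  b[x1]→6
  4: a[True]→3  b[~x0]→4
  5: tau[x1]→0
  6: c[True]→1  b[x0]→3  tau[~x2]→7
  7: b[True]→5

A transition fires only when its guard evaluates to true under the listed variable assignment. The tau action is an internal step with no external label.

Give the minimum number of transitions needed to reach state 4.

Answer: UNREACHABLE

Trace:
Layered search for 4:
  L0 = {0}
  L1 = {2}
  L2 = {1,5}
4 never appears.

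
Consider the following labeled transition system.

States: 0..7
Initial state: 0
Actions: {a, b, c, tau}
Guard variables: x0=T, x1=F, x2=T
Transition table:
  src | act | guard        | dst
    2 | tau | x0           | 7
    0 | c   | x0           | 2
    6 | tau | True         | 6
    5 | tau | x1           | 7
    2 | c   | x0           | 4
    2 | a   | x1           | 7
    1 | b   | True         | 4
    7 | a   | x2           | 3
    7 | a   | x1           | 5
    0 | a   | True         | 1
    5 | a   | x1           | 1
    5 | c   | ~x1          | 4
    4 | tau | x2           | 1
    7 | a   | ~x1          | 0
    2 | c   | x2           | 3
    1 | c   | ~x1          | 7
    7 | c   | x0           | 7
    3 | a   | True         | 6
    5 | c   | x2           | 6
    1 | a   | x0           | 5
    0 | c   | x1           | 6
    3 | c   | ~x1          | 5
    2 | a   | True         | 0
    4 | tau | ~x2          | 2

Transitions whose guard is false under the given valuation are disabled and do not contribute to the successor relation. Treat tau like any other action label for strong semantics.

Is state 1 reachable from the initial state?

Answer: REACHABLE

Working:
Guard filter leaves 18 enabled edge(s).
L0 = {0}
L1 = {1,2}  now seen {0,1,2}
L2 = {3,4,5,7}  now seen {0,1,2,3,4,5,7}
L3 = {6}  now seen {0,1,2,3,4,5,6,7}
R = {0,1,2,3,4,5,6,7}
witness 1: a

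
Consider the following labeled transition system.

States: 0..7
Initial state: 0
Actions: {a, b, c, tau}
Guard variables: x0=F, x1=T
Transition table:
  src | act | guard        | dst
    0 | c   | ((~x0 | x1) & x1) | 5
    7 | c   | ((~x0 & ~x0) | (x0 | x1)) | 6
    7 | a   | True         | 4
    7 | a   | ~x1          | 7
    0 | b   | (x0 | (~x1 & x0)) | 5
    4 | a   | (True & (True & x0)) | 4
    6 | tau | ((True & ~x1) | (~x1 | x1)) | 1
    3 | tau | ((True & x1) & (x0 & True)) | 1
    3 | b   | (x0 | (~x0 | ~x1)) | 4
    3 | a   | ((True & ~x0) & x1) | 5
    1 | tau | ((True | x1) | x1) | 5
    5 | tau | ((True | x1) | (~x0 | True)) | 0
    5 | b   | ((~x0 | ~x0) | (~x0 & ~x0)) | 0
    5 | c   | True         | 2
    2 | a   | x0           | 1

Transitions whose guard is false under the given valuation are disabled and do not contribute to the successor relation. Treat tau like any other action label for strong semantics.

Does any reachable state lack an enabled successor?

Answer: DEADLOCK at state 2

Analysis:
R = {0,2,5}
  0: c→5  [deg 1]
  2: ∅  [no exit]
  5: b→0  c→2  tau→0  [deg 3]
witness 2: c·c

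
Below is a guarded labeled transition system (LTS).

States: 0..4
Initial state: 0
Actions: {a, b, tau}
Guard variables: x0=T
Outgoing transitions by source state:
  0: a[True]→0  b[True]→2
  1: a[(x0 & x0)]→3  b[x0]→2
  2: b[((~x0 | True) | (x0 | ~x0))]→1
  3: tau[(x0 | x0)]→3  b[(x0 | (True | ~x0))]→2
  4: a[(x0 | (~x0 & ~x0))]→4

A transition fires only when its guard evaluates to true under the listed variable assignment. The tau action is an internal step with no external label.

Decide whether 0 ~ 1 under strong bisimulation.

Answer: NOT BISIMILAR

Analysis:
Refine partition for ~:
  P[0] = {{0,1,2,3,4}}
  P[1] = {{0,1},{2},{3},{4}}
  P[2] = {{0},{1},{2},{3},{4}}
5 equivalence class(es) (converged in 3)
[0]={0}  [1]={1}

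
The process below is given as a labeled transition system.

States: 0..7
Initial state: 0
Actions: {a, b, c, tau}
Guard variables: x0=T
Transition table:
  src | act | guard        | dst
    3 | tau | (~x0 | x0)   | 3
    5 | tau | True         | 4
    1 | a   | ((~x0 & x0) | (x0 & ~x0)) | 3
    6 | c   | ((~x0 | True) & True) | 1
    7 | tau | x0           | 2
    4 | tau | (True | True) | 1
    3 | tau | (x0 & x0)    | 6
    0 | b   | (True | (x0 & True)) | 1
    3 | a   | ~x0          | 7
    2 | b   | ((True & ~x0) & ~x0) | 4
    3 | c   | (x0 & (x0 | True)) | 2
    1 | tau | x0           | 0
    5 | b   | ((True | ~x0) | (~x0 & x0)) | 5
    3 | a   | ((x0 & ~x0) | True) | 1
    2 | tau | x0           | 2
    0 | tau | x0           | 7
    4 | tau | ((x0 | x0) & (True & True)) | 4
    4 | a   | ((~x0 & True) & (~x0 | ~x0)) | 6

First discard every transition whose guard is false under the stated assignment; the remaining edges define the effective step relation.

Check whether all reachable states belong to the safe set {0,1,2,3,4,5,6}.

Allowed set {0,1,2,3,4,5,6}
Reach set: {0,1,2,7}
  0: safe
  1: safe
  2: safe
  7: ✗ unsafe
witness against invariant: tau → 7

Answer: INVARIANT VIOLATED at state 7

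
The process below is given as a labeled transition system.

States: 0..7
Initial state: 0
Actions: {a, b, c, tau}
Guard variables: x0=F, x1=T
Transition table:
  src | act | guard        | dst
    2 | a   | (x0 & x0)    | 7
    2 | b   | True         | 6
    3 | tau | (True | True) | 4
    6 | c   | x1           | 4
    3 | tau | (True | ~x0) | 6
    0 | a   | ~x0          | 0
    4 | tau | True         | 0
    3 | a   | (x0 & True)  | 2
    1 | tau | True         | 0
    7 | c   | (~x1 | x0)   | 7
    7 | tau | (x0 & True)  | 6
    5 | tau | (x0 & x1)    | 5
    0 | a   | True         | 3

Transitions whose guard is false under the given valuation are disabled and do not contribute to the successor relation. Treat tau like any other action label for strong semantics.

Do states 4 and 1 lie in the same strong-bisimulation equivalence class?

Compute ~ classes (split until stable):
  round 0: {{0,1,2,3,4,5,6,7}}
  round 1: {{0},{1,3,4},{2},{5,7},{6}}
  round 2: {{0},{1,4},{2},{3},{5,7},{6}}
Fixed point at round 3; 6 class(es).
[4]={1,4}  [1]={1,4}

Answer: BISIMILAR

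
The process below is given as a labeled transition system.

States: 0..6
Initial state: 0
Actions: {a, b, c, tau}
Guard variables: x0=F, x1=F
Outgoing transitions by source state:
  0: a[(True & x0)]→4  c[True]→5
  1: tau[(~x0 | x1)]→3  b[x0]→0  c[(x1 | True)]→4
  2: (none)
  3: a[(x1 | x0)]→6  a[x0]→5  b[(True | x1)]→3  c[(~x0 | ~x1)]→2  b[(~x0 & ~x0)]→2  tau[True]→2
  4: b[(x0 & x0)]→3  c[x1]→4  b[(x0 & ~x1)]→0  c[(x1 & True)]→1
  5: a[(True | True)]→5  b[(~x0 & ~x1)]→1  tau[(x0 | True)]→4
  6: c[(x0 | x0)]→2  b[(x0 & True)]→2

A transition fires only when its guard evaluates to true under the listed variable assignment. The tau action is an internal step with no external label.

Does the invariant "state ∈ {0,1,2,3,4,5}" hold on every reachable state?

Inv-set: {0,1,2,3,4,5}
R = {0,1,2,3,4,5}
  0: ✓
  1: ✓
  2: ✓
  3: ✓
  4: ✓
  5: ✓

Answer: INVARIANT HOLDS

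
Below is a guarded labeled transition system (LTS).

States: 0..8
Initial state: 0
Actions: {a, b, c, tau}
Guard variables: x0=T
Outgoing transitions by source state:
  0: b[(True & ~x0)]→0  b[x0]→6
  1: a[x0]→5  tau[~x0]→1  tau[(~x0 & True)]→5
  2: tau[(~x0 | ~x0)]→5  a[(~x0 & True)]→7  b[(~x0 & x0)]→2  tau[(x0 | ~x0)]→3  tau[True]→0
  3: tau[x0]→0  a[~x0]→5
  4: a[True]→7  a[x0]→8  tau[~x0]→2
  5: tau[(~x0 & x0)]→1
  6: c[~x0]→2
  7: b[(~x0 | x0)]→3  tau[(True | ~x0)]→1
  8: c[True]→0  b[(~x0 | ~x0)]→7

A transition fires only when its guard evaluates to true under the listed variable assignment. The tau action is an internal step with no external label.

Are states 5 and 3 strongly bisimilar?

Answer: NOT BISIMILAR

Working:
Bisimulation quotient by refinement:
  π0 = {{0,1,2,3,4,5,6,7,8}}
  π1 = {{0},{1,4},{2,3},{5,6},{7},{8}}
  π2 = {{0},{1},{2},{3},{4},{5,6},{7},{8}}
Fixed point at round 3; 8 class(es).
[5]={5,6}  [3]={3}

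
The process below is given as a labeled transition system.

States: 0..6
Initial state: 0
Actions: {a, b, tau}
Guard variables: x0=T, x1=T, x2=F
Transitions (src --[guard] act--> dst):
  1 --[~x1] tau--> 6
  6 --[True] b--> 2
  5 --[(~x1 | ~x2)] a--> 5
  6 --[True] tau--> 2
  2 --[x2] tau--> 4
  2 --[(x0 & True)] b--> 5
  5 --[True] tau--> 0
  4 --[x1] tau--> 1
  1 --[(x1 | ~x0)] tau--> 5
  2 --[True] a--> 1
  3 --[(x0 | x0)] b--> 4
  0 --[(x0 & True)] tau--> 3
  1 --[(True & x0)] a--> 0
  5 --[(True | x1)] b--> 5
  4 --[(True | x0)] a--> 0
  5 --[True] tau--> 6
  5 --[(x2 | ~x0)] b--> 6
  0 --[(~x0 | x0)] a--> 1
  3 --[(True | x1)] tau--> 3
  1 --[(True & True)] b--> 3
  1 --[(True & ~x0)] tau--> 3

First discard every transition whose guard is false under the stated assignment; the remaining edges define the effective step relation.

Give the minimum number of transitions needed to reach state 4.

Answer: 2

Working:
BFS to 4:
  depth 0: {0}
  depth 1: {1,3}
  depth 2: {4,5}
first hit 4 at d=2 via tau·b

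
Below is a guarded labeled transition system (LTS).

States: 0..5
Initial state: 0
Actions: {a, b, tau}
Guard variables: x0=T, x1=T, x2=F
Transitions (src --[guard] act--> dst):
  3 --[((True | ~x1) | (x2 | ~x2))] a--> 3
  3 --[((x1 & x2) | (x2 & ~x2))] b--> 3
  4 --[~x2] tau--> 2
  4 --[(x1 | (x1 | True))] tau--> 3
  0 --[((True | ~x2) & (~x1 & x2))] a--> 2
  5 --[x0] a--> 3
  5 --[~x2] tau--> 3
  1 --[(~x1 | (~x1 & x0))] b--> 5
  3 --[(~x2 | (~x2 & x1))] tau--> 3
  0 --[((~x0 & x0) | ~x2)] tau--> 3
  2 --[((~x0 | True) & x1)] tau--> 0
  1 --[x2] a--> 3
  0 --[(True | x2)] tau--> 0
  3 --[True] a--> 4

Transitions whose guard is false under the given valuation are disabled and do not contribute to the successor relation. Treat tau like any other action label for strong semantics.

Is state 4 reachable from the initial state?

Answer: REACHABLE

Working:
Guard filter leaves 10 enabled edge(s).
Layer 0: {0}
Layer 1: {3}  total {0,3}
Layer 2: {4}  total {0,3,4}
Layer 3: {2}  total {0,2,3,4}
R = {0,2,3,4}
Path to 4: tau·a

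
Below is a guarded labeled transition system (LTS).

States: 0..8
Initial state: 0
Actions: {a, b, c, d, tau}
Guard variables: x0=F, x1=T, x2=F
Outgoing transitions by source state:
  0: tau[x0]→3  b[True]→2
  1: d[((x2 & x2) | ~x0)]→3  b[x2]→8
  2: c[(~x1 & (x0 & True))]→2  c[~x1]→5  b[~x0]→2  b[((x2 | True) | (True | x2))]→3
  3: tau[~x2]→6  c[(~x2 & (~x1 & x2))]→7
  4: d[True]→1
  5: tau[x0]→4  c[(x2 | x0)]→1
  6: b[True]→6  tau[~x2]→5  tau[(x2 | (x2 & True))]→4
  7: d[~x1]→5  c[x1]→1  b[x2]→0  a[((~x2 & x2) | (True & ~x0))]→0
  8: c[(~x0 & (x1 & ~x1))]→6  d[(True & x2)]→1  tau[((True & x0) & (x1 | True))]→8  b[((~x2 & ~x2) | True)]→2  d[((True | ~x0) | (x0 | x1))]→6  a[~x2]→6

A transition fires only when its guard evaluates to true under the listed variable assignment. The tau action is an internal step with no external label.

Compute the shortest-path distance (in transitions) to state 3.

Answer: 2

Analysis:
Breadth-first toward 3:
  L0 = {0}
  L1 = {2}
  L2 = {3}
3 enters at depth 2; path b·b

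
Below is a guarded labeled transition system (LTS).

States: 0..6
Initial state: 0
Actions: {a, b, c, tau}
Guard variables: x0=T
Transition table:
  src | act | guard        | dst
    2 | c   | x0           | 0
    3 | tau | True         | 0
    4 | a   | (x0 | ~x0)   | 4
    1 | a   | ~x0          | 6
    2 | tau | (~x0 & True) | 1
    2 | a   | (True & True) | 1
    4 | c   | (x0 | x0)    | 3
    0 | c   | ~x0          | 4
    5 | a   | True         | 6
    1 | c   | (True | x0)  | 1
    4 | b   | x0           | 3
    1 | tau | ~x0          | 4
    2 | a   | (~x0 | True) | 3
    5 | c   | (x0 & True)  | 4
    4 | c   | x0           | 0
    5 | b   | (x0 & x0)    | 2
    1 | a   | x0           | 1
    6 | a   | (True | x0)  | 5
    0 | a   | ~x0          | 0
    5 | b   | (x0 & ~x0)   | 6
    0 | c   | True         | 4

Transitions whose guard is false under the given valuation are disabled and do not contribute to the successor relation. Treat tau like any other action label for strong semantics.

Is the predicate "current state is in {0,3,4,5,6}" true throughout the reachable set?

Answer: INVARIANT HOLDS

Working:
Allowed set {0,3,4,5,6}
R = {0,3,4}
  0: ✓
  3: ✓
  4: ✓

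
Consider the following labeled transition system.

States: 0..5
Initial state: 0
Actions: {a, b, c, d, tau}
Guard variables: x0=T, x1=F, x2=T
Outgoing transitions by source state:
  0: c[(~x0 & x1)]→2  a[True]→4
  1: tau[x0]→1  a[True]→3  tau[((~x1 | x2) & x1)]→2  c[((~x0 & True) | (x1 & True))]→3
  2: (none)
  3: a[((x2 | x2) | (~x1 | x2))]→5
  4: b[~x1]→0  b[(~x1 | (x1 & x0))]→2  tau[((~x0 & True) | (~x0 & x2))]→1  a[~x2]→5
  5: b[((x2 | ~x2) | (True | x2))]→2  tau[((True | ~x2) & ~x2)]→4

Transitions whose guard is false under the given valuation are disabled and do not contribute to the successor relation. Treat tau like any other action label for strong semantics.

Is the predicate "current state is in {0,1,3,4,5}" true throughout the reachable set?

Inv-set: {0,1,3,4,5}
R = {0,2,4}
  0: ok
  2: outside
  4: ok
reach 2 via a·b — violates

Answer: INVARIANT VIOLATED at state 2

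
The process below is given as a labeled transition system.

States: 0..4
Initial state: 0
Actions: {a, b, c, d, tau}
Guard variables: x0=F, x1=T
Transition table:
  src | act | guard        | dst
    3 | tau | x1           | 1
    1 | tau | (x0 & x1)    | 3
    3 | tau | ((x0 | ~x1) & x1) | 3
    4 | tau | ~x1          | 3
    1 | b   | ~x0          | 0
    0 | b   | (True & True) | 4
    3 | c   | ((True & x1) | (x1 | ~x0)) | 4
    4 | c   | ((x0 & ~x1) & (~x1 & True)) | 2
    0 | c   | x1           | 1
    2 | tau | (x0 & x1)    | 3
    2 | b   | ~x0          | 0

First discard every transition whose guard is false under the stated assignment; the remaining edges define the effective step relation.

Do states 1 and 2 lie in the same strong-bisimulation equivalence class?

Answer: BISIMILAR

Analysis:
Bisimulation quotient by refinement:
  π0 = {{0,1,2,3,4}}
  π1 = {{0},{1,2},{3},{4}}
stable after 2 split(s): 4 block(s)
class of 1: {1,2}; class of 2: {1,2}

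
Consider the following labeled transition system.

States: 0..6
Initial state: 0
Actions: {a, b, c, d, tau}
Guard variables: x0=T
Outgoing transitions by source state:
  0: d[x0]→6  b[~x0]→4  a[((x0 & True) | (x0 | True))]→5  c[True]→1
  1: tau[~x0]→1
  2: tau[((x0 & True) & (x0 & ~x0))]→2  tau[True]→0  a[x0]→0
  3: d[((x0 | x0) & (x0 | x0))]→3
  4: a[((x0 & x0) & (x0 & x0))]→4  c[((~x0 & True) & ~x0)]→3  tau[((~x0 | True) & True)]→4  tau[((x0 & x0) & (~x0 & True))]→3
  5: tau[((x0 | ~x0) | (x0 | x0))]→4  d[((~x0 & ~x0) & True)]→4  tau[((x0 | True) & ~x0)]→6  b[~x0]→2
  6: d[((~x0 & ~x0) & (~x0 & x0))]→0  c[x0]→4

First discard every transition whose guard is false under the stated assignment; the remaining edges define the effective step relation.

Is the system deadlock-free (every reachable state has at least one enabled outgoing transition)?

Answer: DEADLOCK at state 1

Working:
R = {0,1,4,5,6}
  0: a→5  c→1  d→6  [3 out]
  1: ∅  [STUCK]
  4: a→4  tau→4  [2 out]
  5: tau→4  [1 out]
  6: c→4  [1 out]
Path to 1: c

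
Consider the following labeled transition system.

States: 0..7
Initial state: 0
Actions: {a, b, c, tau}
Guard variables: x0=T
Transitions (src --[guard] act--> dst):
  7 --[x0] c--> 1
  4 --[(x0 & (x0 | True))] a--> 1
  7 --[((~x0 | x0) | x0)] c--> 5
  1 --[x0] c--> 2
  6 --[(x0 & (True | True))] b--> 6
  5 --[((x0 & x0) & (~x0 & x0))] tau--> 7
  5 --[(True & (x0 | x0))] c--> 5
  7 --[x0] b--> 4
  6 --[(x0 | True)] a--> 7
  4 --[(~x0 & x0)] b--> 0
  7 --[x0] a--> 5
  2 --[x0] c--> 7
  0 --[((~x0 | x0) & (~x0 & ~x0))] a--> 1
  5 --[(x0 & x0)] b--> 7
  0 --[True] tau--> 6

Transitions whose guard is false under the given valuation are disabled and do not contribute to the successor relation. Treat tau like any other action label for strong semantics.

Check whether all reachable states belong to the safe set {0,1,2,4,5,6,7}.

Answer: INVARIANT HOLDS

Trace:
Safe = {0,1,2,4,5,6,7}
R = {0,1,2,4,5,6,7}
  0: ok
  1: ok
  2: ok
  4: ok
  5: ok
  6: ok
  7: ok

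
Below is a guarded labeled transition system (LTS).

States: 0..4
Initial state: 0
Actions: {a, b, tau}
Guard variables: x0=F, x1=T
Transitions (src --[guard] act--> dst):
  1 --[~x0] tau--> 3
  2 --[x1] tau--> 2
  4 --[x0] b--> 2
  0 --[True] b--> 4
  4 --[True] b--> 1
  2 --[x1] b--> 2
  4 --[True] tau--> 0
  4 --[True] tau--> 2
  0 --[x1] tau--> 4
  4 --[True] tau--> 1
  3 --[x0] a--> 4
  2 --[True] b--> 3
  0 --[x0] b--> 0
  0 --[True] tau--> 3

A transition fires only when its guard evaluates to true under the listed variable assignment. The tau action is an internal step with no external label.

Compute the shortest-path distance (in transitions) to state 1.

Layered search for 1:
  Layer 0: {0}
  Layer 1: {3,4}
  Layer 2: {1,2}
depth(1)=2, e.g. b·b

Answer: 2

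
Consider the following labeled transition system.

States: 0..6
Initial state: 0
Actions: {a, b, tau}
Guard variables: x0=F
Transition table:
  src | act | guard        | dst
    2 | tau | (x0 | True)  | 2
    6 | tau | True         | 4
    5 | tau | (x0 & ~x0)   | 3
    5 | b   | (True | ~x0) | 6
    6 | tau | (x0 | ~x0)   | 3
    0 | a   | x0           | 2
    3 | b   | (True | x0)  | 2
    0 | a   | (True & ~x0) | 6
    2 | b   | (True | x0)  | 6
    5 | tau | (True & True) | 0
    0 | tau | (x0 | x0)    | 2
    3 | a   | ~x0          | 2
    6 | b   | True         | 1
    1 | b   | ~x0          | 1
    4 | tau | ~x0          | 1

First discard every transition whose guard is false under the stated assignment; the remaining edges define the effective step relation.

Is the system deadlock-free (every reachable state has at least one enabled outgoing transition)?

Reach set: {0,1,2,3,4,6}
  0: a→6  [deg 1]
  1: b→1  [deg 1]
  2: b→6  tau→2  [deg 2]
  3: a→2  b→2  [deg 2]
  4: tau→1  [deg 1]
  6: b→1  tau→3  tau→4  [deg 3]

Answer: DEADLOCK-FREE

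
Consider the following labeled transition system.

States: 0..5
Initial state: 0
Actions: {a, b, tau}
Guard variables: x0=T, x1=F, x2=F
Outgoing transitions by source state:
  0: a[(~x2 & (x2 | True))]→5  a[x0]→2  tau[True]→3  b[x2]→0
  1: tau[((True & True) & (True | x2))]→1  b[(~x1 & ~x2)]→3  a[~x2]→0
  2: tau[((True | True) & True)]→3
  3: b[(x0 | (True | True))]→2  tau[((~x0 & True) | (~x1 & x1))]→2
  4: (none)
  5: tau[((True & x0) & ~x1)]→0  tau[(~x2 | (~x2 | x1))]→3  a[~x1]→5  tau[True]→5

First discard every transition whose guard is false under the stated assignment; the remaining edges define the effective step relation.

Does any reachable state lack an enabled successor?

Reach set: {0,2,3,5}
  0: a→2  a→5  tau→3  [deg 3]
  2: tau→3  [deg 1]
  3: b→2  [deg 1]
  5: a→5  tau→0  tau→3  tau→5  [deg 4]

Answer: DEADLOCK-FREE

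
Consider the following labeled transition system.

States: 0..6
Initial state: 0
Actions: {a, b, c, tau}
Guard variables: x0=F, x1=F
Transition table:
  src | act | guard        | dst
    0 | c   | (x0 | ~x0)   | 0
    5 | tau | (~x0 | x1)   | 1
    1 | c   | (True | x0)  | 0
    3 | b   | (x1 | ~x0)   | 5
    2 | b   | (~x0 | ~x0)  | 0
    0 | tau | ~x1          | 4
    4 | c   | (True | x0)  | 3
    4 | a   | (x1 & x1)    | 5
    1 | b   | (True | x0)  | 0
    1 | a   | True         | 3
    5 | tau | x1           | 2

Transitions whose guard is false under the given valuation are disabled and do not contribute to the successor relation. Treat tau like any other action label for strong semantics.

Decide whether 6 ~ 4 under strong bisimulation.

Answer: NOT BISIMILAR

Trace:
Refine partition for ~:
  P[0] = {{0,1,2,3,4,5,6}}
  P[1] = {{0},{1},{2,3},{4},{5},{6}}
  P[2] = {{0},{1},{2},{3},{4},{5},{6}}
7 equivalence class(es) (converged in 3)
class of 6: {6}; class of 4: {4}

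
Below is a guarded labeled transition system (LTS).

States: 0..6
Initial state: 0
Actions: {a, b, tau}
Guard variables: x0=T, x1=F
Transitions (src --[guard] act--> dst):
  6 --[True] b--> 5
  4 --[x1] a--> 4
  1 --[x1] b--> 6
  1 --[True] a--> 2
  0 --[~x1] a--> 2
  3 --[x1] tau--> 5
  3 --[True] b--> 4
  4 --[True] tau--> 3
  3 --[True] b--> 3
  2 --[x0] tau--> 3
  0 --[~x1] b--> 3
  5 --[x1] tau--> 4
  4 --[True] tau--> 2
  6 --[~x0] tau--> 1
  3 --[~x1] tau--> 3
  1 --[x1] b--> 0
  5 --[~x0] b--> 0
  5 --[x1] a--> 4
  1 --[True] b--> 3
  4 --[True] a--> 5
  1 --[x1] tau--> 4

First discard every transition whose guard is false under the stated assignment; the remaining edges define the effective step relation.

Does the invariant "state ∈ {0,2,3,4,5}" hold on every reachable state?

Answer: INVARIANT HOLDS

Analysis:
Allowed set {0,2,3,4,5}
R = {0,2,3,4,5}
  0: ✓
  2: ✓
  3: ✓
  4: ✓
  5: ✓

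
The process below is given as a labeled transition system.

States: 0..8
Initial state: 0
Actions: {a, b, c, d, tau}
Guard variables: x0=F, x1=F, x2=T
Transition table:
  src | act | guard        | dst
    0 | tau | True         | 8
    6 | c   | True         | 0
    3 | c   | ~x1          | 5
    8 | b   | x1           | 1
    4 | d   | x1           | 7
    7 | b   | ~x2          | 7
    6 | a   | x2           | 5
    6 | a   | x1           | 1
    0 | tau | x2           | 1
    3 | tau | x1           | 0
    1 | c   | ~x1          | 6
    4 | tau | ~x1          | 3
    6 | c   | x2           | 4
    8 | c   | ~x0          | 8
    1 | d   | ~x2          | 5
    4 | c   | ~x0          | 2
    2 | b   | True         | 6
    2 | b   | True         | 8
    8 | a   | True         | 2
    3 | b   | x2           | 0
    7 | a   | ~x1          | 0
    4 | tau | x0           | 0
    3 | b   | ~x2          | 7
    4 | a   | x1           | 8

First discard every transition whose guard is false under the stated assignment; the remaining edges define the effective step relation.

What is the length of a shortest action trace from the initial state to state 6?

BFS to 6:
  Layer 0: {0}
  Layer 1: {1,8}
  Layer 2: {2,6}
6 enters at depth 2; path tau·c

Answer: 2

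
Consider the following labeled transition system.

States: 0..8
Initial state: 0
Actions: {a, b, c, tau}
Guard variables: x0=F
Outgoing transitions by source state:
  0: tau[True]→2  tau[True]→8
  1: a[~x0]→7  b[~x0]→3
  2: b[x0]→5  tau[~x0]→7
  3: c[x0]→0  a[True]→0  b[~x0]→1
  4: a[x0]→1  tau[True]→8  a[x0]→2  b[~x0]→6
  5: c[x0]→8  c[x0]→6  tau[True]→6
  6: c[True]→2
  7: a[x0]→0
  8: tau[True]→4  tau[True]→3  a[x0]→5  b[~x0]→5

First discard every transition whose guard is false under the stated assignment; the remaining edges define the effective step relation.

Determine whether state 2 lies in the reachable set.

After dropping false guards: 14 live edges.
L0 = {0}
L1 = {2,8}  total {0,2,8}
L2 = {3,4,5,7}  total {0,2,3,4,5,7,8}
L3 = {1,6}  total {0,1,2,3,4,5,6,7,8}
R = {0,1,2,3,4,5,6,7,8}
Path to 2: tau

Answer: REACHABLE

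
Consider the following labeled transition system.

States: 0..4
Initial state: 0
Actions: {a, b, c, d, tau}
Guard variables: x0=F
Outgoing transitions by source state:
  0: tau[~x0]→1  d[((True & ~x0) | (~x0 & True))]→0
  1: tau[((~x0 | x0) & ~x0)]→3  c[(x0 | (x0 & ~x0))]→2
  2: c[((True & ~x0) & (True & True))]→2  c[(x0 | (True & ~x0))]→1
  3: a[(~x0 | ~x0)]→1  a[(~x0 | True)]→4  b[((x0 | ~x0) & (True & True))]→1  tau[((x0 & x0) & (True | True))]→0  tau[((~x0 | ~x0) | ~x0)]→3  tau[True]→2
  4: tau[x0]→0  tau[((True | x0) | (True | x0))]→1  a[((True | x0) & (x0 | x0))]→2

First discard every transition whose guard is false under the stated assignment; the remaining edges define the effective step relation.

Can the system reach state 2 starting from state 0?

11 transition(s) survive guard evaluation.
Layer 0: {0}
Layer 1: {1}  now seen {0,1}
Layer 2: {3}  now seen {0,1,3}
Layer 3: {2,4}  now seen {0,1,2,3,4}
Reachable = {0,1,2,3,4}
trace reaching 2: tau·tau·tau

Answer: REACHABLE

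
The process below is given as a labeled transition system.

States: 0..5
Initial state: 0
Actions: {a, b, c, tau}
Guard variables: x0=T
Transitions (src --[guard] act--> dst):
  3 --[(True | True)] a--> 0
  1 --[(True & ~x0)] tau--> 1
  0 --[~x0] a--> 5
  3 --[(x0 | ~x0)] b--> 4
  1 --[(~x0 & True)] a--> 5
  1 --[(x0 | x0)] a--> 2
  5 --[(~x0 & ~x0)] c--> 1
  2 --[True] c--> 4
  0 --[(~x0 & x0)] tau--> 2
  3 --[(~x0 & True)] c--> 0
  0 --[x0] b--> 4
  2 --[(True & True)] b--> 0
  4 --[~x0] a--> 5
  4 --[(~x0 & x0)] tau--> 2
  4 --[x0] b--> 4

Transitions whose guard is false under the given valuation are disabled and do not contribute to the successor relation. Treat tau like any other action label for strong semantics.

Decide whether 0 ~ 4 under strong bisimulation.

Compute ~ classes (split until stable):
  P[0] = {{0,1,2,3,4,5}}
  P[1] = {{0,4},{1},{2},{3},{5}}
stable after 2 split(s): 5 block(s)
0∈{0,4}, 4∈{0,4}

Answer: BISIMILAR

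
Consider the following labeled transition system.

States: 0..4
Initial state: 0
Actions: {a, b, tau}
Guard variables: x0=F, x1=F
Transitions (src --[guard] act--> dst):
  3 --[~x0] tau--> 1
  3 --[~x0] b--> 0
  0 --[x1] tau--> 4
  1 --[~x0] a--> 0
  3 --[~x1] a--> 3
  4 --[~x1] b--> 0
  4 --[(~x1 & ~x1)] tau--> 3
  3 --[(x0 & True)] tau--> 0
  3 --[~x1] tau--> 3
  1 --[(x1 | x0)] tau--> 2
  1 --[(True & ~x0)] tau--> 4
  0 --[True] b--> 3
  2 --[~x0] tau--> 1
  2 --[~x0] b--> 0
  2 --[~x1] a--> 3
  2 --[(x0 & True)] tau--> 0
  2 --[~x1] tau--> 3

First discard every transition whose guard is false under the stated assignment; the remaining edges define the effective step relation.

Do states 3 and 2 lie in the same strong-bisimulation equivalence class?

Compute ~ classes (split until stable):
  P[0] = {{0,1,2,3,4}}
  P[1] = {{0},{1},{2,3},{4}}
stable after 2 split(s): 4 block(s)
[3]={2,3}  [2]={2,3}

Answer: BISIMILAR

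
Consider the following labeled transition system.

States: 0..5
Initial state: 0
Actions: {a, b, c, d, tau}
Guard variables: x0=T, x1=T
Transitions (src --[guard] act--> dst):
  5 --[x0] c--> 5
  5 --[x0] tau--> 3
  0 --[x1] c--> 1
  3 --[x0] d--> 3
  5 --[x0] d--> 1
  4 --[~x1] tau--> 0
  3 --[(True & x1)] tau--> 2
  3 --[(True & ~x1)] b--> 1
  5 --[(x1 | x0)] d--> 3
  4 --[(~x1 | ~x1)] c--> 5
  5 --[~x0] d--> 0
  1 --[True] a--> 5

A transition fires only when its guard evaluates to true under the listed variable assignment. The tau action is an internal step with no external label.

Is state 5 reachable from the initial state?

8 transition(s) survive guard evaluation.
L0 = {0}
L1 = {1}  cumulative {0,1}
L2 = {5}  cumulative {0,1,5}
L3 = {3}  cumulative {0,1,3,5}
L4 = {2}  cumulative {0,1,2,3,5}
Reachable = {0,1,2,3,5}
witness 5: c·a

Answer: REACHABLE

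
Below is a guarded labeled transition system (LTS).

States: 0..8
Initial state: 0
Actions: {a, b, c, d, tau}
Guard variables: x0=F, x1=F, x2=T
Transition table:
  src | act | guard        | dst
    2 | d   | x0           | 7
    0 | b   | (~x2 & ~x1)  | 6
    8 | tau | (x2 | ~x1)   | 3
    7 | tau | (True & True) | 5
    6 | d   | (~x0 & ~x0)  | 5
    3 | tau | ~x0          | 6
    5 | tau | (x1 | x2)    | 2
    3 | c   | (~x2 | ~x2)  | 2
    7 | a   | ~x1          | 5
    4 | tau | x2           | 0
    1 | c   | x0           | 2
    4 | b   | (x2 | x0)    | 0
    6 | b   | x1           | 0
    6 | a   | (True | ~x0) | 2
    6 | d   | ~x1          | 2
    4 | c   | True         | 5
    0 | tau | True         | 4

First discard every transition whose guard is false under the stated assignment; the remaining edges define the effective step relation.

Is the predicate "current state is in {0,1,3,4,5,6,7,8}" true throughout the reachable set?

Inv-set: {0,1,3,4,5,6,7,8}
Reachable = {0,2,4,5}
  0: safe
  2: ✗ unsafe
  4: safe
  5: safe
reach 2 via tau·c·tau — violates

Answer: INVARIANT VIOLATED at state 2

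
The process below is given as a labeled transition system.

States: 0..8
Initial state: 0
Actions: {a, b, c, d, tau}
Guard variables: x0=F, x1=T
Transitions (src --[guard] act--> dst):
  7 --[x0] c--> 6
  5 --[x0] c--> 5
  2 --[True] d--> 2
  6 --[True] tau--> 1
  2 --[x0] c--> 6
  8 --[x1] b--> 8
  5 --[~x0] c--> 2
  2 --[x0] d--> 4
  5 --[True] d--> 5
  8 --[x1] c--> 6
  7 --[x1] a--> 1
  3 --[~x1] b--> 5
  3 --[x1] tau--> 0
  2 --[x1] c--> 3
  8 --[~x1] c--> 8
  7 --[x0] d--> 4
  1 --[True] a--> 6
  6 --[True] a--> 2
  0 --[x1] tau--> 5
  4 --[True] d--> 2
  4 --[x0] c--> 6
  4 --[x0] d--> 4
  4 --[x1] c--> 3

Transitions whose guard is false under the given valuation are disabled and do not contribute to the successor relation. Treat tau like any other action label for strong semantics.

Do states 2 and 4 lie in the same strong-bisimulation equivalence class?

Answer: BISIMILAR

Working:
Bisimulation quotient by refinement:
  π0 = {{0,1,2,3,4,5,6,7,8}}
  π1 = {{0,3},{1,7},{2,4,5},{6},{8}}
  π2 = {{0},{1},{2,4},{3},{5},{6},{7},{8}}
Fixed point at round 3; 8 class(es).
2∈{2,4}, 4∈{2,4}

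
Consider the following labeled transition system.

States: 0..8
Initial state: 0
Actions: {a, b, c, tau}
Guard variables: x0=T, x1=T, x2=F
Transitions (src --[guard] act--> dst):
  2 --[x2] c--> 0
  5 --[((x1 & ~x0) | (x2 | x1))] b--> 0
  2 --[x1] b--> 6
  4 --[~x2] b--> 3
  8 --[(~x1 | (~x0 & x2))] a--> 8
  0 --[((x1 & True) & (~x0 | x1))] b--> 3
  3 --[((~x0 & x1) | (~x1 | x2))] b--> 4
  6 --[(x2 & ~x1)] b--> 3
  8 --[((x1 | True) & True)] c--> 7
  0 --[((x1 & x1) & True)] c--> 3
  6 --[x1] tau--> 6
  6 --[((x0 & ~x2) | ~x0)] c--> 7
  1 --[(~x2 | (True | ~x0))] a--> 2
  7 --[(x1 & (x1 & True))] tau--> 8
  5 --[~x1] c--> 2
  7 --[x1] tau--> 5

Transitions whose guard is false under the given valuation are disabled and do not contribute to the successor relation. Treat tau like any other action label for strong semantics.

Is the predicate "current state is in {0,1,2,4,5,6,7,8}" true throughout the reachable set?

Answer: INVARIANT VIOLATED at state 3

Trace:
Allowed set {0,1,2,4,5,6,7,8}
R = {0,3}
  0: safe
  3: ✗ unsafe
reach 3 via b — violates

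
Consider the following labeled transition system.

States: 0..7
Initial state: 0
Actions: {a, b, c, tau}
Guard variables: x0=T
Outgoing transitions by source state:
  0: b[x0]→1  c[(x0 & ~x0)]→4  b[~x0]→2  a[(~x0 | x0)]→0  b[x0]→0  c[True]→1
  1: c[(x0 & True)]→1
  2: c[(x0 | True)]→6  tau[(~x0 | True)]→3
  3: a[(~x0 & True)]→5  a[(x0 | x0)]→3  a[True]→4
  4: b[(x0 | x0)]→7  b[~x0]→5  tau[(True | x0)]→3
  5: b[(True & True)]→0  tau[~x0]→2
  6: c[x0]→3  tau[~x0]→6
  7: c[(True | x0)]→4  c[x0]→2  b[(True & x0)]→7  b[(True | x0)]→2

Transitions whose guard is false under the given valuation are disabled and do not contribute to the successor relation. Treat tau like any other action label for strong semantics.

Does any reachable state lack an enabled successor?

R = {0,1}
  0: a→0  b→0  b→1  c→1  [4 out]
  1: c→1  [1 out]

Answer: DEADLOCK-FREE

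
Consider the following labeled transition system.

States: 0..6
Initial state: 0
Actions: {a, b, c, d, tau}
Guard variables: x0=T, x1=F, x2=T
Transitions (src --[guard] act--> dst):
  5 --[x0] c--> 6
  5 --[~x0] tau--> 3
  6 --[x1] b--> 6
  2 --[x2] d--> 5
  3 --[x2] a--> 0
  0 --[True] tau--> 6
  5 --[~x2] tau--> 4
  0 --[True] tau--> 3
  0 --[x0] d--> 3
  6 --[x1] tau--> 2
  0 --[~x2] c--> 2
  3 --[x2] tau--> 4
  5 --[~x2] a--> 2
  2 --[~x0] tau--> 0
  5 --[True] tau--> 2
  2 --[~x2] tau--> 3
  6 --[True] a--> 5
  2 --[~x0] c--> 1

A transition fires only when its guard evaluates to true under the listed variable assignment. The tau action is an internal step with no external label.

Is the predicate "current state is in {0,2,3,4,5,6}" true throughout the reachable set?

Safe = {0,2,3,4,5,6}
Reachable = {0,2,3,4,5,6}
  0: safe
  2: safe
  3: safe
  4: safe
  5: safe
  6: safe

Answer: INVARIANT HOLDS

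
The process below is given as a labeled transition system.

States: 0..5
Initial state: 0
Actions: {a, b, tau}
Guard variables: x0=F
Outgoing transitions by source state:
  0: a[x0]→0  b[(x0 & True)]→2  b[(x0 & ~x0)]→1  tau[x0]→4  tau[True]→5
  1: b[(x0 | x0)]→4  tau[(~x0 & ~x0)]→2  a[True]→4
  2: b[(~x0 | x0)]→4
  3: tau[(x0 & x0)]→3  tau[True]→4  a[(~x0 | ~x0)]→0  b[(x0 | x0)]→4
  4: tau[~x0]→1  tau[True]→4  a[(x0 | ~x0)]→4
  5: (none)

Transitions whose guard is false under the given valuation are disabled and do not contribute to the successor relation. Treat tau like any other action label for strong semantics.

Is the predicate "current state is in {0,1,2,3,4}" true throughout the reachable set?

Inv-set: {0,1,2,3,4}
Reach set: {0,5}
  0: safe
  5: VIOLATES
reach 5 via tau — violates

Answer: INVARIANT VIOLATED at state 5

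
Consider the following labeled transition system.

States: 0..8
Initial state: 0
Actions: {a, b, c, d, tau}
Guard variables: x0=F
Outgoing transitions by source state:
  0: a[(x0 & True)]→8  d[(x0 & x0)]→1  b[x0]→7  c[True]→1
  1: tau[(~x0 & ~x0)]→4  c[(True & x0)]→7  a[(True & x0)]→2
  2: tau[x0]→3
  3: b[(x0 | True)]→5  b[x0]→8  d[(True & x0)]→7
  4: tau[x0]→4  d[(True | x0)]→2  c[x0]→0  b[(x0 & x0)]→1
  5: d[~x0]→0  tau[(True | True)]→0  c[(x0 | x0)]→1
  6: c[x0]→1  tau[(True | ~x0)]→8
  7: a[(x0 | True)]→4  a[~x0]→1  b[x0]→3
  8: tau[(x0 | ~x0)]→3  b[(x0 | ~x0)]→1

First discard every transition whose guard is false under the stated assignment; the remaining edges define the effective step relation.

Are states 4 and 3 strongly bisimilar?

Answer: NOT BISIMILAR

Analysis:
Compute ~ classes (split until stable):
  round 0: {{0,1,2,3,4,5,6,7,8}}
  round 1: {{0},{1,6},{2},{3},{4},{5},{7},{8}}
  round 2: {{0},{1},{2},{3},{4},{5},{6},{7},{8}}
Fixed point at round 3; 9 class(es).
[4]={4}  [3]={3}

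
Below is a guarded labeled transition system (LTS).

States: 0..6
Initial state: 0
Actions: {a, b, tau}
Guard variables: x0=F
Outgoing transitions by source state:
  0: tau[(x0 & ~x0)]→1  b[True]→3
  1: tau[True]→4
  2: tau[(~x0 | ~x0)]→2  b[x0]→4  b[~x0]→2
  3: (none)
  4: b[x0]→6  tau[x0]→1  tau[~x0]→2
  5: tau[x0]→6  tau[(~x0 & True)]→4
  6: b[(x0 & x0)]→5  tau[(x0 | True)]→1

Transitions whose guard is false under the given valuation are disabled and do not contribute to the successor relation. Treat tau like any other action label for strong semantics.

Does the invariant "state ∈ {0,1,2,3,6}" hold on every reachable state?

Allowed set {0,1,2,3,6}
R = {0,3}
  0: ok
  3: ok

Answer: INVARIANT HOLDS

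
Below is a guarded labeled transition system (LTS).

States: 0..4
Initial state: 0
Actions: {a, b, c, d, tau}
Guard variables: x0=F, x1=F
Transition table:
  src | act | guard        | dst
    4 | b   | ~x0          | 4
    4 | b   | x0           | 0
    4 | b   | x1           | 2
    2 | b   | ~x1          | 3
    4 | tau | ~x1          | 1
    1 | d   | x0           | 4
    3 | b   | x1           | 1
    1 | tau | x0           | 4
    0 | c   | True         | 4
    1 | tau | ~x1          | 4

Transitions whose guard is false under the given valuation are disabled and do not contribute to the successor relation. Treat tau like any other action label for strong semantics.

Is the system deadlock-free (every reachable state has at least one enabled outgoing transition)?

Answer: DEADLOCK-FREE

Working:
Reachable = {0,1,4}
  0: c→4  [deg 1]
  1: tau→4  [deg 1]
  4: b→4  tau→1  [deg 2]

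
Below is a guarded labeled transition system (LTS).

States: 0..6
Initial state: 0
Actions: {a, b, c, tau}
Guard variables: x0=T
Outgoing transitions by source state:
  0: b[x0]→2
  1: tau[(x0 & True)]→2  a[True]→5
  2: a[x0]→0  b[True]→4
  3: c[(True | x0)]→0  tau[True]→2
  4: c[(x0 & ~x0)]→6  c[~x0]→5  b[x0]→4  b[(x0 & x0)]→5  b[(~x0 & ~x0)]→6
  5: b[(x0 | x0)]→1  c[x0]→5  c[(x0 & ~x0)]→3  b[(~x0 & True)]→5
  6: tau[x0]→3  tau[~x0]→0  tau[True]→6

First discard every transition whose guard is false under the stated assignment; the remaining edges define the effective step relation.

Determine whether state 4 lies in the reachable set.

Answer: REACHABLE

Working:
Guard filter leaves 13 enabled edge(s).
depth 0: {0}
depth 1: {2}  cumulative {0,2}
depth 2: {4}  cumulative {0,2,4}
depth 3: {5}  cumulative {0,2,4,5}
depth 4: {1}  cumulative {0,1,2,4,5}
Reach set: {0,1,2,4,5}
trace reaching 4: b·b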